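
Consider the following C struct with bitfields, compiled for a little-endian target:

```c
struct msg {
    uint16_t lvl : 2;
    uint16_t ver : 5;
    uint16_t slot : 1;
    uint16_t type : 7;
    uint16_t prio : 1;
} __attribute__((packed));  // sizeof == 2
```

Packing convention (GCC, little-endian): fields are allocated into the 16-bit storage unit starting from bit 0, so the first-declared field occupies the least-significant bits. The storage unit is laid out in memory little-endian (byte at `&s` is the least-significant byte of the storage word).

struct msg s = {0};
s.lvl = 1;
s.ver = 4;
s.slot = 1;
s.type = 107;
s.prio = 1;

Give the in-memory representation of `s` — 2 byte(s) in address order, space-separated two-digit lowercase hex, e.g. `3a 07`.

91 eb

lvl:2 = 1 → 0x1 << 0 → word 0x0001
ver:5 = 4 → 0x4 << 2 → word 0x0011
slot:1 = 1 → 0x1 << 7 → word 0x0091
type:7 = 107 → 0x6b << 8 → word 0x6b91
prio:1 = 1 → 0x1 << 15 → word 0xeb91
word = 0xeb91 → little-endian bytes:
  [0]=0x91  [1]=0xeb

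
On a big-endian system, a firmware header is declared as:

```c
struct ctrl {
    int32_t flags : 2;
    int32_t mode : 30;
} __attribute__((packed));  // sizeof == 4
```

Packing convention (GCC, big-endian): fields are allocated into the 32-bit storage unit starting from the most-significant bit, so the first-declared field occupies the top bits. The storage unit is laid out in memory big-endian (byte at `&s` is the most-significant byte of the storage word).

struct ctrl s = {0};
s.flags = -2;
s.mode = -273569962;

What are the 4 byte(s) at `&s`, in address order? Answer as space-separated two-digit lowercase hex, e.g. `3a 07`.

af b1 a7 56

flags:2 = -2 → 0x2 << 30 → word 0x80000000
mode:30 = -273569962 → 0x2fb1a756 << 0 → word 0xafb1a756
word = 0xafb1a756 → big-endian bytes:
  [0]=0xaf  [1]=0xb1  [2]=0xa7  [3]=0x56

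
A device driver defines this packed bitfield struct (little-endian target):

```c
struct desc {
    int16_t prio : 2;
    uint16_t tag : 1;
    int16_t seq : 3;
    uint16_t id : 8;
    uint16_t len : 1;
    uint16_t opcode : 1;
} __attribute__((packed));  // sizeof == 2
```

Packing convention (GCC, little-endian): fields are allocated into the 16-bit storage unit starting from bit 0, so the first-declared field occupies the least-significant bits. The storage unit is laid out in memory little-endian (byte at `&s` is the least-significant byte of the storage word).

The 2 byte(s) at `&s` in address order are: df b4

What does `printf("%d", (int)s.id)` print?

211

[0]=0xdf [1]=0xb4 (little-endian) → word 0xb4df
prio [0+:2] = (word>>0) & 0x3 = 3
tag [2+:1] = (word>>2) & 0x1 = 1
seq [3+:3] = (word>>3) & 0x7 = 3
id [6+:8] = (word>>6) & 0xff = 211  ←
len [14+:1] = (word>>14) & 0x1 = 0
opcode [15+:1] = (word>>15) & 0x1 = 1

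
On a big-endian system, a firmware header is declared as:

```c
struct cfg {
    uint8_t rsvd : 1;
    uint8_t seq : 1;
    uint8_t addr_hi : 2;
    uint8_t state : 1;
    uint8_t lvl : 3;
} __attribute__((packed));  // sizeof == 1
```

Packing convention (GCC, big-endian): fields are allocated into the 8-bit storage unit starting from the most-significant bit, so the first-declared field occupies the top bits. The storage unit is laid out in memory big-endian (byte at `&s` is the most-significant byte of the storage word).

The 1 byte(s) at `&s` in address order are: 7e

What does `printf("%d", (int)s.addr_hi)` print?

3

[0]=0x7e (big-endian) → word 0x7e
rsvd [7+:1] = (word>>7) & 0x1 = 0
seq [6+:1] = (word>>6) & 0x1 = 1
addr_hi [4+:2] = (word>>4) & 0x3 = 3  ←
state [3+:1] = (word>>3) & 0x1 = 1
lvl [0+:3] = (word>>0) & 0x7 = 6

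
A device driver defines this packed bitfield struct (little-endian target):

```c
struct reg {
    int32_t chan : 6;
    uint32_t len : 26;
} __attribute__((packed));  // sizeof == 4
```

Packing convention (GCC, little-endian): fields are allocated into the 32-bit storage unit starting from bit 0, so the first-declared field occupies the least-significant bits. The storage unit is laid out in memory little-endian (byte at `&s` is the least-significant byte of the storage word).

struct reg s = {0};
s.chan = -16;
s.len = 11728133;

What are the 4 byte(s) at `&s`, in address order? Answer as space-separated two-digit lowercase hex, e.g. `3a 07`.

chan (6b) val=-16 bits=0x30 at bit 0: 0x00000030
len (26b) val=11728133 bits=0xb2f505 at bit 6: 0x2cbd4170
word = 0x2cbd4170 → little-endian bytes:
  [0]=0x70  [1]=0x41  [2]=0xbd  [3]=0x2c

70 41 bd 2c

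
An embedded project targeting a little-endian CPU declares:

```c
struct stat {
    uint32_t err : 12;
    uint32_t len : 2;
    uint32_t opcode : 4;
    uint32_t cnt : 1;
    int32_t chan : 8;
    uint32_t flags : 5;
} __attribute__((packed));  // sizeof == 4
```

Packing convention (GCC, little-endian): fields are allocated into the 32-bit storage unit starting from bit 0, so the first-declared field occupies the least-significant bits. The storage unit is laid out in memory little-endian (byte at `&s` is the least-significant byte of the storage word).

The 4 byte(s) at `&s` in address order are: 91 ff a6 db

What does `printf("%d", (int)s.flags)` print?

[0]=0x91 [1]=0xff [2]=0xa6 [3]=0xdb (little-endian) → word 0xdba6ff91
err [0+:12] = (word>>0) & 0xfff = 3985
len [12+:2] = (word>>12) & 0x3 = 3
opcode [14+:4] = (word>>14) & 0xf = 11
cnt [18+:1] = (word>>18) & 0x1 = 1
chan [19+:8] = (word>>19) & 0xff = 116
flags [27+:5] = (word>>27) & 0x1f = 27  ←

27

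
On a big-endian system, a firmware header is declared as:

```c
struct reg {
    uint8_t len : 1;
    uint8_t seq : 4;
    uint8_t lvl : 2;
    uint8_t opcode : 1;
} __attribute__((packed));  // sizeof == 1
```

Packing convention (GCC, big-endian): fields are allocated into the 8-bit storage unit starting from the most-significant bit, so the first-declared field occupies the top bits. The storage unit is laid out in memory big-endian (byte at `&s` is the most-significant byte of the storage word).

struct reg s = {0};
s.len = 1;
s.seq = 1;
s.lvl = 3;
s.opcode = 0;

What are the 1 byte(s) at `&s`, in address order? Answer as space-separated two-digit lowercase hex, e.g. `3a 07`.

8e

[7+:1] len=1 & 0x1 = 0x1; word=0x80
[3+:4] seq=1 & 0xf = 0x1; word=0x88
[1+:2] lvl=3 & 0x3 = 0x3; word=0x8e
[0+:1] opcode=0 & 0x1 = 0x0; word=0x8e
word = 0x8e → big-endian bytes:
  [0]=0x8e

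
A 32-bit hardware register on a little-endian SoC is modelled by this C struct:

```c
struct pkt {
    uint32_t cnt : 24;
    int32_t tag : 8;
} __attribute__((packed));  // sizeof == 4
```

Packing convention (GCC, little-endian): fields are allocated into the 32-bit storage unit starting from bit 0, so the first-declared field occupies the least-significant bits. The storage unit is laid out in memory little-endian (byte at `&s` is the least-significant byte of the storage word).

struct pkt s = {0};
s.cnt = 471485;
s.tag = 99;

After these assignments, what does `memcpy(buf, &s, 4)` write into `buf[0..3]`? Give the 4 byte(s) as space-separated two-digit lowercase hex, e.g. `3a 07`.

bd 31 07 63

[0+:24] cnt=471485 & 0xffffff = 0x731bd; word=0x000731bd
[24+:8] tag=99 & 0xff = 0x63; word=0x630731bd
word = 0x630731bd → little-endian bytes:
  [0]=0xbd  [1]=0x31  [2]=0x07  [3]=0x63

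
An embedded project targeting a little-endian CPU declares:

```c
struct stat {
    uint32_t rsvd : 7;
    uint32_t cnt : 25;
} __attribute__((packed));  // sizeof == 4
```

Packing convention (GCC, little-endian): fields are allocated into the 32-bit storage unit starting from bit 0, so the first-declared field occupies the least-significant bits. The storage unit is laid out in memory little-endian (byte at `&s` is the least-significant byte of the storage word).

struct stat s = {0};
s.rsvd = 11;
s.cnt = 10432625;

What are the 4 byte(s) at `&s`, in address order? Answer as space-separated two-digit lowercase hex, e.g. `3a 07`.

rsvd (7b) val=11 bits=0xb at bit 0: 0x0000000b
cnt (25b) val=10432625 bits=0x9f3071 at bit 7: 0x4f98388b
word = 0x4f98388b → little-endian bytes:
  [0]=0x8b  [1]=0x38  [2]=0x98  [3]=0x4f

8b 38 98 4f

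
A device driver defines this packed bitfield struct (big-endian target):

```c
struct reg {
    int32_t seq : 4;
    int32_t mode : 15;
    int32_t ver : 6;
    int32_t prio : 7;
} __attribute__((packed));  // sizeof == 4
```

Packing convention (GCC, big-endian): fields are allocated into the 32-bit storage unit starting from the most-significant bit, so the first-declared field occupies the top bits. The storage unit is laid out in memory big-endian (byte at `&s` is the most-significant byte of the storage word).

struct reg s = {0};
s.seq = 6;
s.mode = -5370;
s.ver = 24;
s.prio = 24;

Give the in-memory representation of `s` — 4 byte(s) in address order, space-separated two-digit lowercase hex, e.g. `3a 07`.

[28+:4] seq=6 & 0xf = 0x6; word=0x60000000
[13+:15] mode=-5370 & 0x7fff = 0x6b06; word=0x6d60c000
[7+:6] ver=24 & 0x3f = 0x18; word=0x6d60cc00
[0+:7] prio=24 & 0x7f = 0x18; word=0x6d60cc18
word = 0x6d60cc18 → big-endian bytes:
  [0]=0x6d  [1]=0x60  [2]=0xcc  [3]=0x18

6d 60 cc 18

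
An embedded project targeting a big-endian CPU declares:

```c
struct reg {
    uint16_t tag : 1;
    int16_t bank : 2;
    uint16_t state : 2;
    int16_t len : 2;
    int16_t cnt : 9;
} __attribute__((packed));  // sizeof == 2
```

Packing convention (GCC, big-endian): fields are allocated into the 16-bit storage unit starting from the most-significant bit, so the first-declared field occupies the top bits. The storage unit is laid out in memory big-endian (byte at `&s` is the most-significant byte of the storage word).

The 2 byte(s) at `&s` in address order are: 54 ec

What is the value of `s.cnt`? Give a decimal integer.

[0]=0x54 [1]=0xec (big-endian) → word 0x54ec
tag:1 @ bit 15 → (0x54ec>>15)&0x1 = 0x0
bank:2 @ bit 13 → (0x54ec>>13)&0x3 = 0x2
state:2 @ bit 11 → (0x54ec>>11)&0x3 = 0x2
len:2 @ bit 9 → (0x54ec>>9)&0x3 = 0x2
cnt:9 @ bit 0 → (0x54ec>>0)&0x1ff = 0xec  ←
cnt signed 9b, MSB=0: value = 236

236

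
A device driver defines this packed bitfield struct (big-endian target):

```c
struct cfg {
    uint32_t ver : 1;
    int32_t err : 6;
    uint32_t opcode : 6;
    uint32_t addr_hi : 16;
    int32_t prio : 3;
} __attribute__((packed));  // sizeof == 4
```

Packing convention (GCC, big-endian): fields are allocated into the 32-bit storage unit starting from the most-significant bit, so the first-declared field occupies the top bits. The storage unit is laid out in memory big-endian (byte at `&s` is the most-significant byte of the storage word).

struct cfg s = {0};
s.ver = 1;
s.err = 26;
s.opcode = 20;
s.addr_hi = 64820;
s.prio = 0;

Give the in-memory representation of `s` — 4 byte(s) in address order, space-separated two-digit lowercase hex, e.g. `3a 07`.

b4 a7 e9 a0

[31+:1] ver=1 & 0x1 = 0x1; word=0x80000000
[25+:6] err=26 & 0x3f = 0x1a; word=0xb4000000
[19+:6] opcode=20 & 0x3f = 0x14; word=0xb4a00000
[3+:16] addr_hi=64820 & 0xffff = 0xfd34; word=0xb4a7e9a0
[0+:3] prio=0 & 0x7 = 0x0; word=0xb4a7e9a0
word = 0xb4a7e9a0 → big-endian bytes:
  [0]=0xb4  [1]=0xa7  [2]=0xe9  [3]=0xa0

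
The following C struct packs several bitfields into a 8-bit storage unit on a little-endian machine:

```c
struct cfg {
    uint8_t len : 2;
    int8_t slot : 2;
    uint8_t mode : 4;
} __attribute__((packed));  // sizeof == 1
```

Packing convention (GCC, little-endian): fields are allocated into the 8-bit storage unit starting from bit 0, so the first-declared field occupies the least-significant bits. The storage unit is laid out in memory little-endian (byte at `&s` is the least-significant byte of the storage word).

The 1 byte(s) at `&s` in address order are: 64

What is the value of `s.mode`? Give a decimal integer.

6

[0]=0x64 (little-endian) → word 0x64
len [0+:2] = (word>>0) & 0x3 = 0
slot [2+:2] = (word>>2) & 0x3 = 1
mode [4+:4] = (word>>4) & 0xf = 6  ←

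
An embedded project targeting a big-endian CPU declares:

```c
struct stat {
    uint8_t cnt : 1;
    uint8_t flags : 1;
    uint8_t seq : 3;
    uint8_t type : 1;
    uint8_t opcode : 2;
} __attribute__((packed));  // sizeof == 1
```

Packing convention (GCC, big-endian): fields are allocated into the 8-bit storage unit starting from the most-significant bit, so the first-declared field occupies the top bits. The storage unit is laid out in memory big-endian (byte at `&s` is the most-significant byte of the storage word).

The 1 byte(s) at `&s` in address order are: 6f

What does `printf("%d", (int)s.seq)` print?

5

[0]=0x6f (big-endian) → word 0x6f
cnt:1 @ bit 7 → (0x6f>>7)&0x1 = 0x0
flags:1 @ bit 6 → (0x6f>>6)&0x1 = 0x1
seq:3 @ bit 3 → (0x6f>>3)&0x7 = 0x5  ←
type:1 @ bit 2 → (0x6f>>2)&0x1 = 0x1
opcode:2 @ bit 0 → (0x6f>>0)&0x3 = 0x3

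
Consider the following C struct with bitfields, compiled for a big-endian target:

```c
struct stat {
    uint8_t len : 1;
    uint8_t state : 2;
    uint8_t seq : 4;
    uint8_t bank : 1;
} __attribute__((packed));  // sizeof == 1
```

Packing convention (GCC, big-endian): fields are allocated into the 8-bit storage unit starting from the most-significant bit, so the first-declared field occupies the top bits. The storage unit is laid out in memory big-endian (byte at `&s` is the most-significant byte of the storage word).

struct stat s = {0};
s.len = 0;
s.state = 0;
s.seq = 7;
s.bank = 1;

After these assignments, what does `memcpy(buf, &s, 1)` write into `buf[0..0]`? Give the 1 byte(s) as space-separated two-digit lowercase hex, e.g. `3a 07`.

0f

len (1b) val=0 bits=0x0 at bit 7: 0x00
state (2b) val=0 bits=0x0 at bit 5: 0x00
seq (4b) val=7 bits=0x7 at bit 1: 0x0e
bank (1b) val=1 bits=0x1 at bit 0: 0x0f
word = 0x0f → big-endian bytes:
  [0]=0x0f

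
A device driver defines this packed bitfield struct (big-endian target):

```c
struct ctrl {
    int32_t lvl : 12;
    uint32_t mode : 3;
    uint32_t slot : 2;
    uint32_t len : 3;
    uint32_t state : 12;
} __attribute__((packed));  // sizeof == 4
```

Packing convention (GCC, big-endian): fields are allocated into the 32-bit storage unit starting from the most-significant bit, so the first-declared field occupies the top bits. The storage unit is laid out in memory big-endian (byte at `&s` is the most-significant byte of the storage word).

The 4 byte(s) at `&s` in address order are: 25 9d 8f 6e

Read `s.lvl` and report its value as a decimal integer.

[0]=0x25 [1]=0x9d [2]=0x8f [3]=0x6e (big-endian) → word 0x259d8f6e
lvl:12 @ bit 20 → (0x259d8f6e>>20)&0xfff = 0x259  ←
mode:3 @ bit 17 → (0x259d8f6e>>17)&0x7 = 0x6
slot:2 @ bit 15 → (0x259d8f6e>>15)&0x3 = 0x3
len:3 @ bit 12 → (0x259d8f6e>>12)&0x7 = 0x0
state:12 @ bit 0 → (0x259d8f6e>>0)&0xfff = 0xf6e
lvl signed 12b, MSB=0: value = 601

601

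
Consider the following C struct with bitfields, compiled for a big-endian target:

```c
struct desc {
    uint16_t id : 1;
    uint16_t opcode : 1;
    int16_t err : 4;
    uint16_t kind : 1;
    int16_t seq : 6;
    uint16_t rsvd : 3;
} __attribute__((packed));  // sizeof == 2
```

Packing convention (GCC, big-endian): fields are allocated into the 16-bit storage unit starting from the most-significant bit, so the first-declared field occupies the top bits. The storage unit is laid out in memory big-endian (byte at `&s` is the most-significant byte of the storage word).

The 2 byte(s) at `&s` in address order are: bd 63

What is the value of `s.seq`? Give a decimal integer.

-20

[0]=0xbd [1]=0x63 (big-endian) → word 0xbd63
id [15+:1] = (word>>15) & 0x1 = 1
opcode [14+:1] = (word>>14) & 0x1 = 0
err [10+:4] = (word>>10) & 0xf = 15
kind [9+:1] = (word>>9) & 0x1 = 0
seq [3+:6] = (word>>3) & 0x3f = 44  ←
rsvd [0+:3] = (word>>0) & 0x7 = 3
seq signed 6b, MSB=1: 44 - 64 = -20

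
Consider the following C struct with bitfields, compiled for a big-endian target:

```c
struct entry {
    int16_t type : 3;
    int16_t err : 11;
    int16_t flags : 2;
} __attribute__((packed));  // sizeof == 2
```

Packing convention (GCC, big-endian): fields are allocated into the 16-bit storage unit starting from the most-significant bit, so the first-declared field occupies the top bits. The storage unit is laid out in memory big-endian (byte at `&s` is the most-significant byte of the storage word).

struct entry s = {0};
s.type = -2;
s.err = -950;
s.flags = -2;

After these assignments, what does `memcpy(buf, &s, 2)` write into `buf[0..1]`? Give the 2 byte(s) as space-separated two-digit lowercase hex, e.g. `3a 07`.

d1 2a

type:3 = -2 → 0x6 << 13 → word 0xc000
err:11 = -950 → 0x44a << 2 → word 0xd128
flags:2 = -2 → 0x2 << 0 → word 0xd12a
word = 0xd12a → big-endian bytes:
  [0]=0xd1  [1]=0x2a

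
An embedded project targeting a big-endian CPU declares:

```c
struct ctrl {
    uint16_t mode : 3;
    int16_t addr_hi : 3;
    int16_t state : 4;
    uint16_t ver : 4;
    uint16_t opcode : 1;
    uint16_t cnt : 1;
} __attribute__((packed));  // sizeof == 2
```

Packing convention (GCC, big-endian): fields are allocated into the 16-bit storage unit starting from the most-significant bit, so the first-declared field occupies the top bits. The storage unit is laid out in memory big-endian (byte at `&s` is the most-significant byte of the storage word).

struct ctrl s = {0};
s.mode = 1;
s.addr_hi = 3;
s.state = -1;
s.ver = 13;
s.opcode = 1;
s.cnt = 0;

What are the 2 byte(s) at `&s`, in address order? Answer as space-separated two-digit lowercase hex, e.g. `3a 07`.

[13+:3] mode=1 & 0x7 = 0x1; word=0x2000
[10+:3] addr_hi=3 & 0x7 = 0x3; word=0x2c00
[6+:4] state=-1 & 0xf = 0xf; word=0x2fc0
[2+:4] ver=13 & 0xf = 0xd; word=0x2ff4
[1+:1] opcode=1 & 0x1 = 0x1; word=0x2ff6
[0+:1] cnt=0 & 0x1 = 0x0; word=0x2ff6
word = 0x2ff6 → big-endian bytes:
  [0]=0x2f  [1]=0xf6

2f f6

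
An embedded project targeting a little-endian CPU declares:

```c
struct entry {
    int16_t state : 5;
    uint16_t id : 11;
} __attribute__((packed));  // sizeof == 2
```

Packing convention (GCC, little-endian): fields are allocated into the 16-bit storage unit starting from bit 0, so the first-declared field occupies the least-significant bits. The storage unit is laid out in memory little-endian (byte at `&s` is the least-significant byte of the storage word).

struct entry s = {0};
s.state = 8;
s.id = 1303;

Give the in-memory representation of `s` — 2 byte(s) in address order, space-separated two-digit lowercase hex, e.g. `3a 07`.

[0+:5] state=8 & 0x1f = 0x8; word=0x0008
[5+:11] id=1303 & 0x7ff = 0x517; word=0xa2e8
word = 0xa2e8 → little-endian bytes:
  [0]=0xe8  [1]=0xa2

e8 a2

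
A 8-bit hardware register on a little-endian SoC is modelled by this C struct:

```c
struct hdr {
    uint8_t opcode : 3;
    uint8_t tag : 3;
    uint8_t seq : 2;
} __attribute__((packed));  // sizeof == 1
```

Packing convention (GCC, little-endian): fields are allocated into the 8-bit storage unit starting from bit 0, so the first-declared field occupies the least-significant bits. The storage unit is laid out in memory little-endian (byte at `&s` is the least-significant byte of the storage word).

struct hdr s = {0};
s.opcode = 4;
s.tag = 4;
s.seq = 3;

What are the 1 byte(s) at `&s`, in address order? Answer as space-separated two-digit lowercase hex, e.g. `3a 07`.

[0+:3] opcode=4 & 0x7 = 0x4; word=0x04
[3+:3] tag=4 & 0x7 = 0x4; word=0x24
[6+:2] seq=3 & 0x3 = 0x3; word=0xe4
word = 0xe4 → little-endian bytes:
  [0]=0xe4

e4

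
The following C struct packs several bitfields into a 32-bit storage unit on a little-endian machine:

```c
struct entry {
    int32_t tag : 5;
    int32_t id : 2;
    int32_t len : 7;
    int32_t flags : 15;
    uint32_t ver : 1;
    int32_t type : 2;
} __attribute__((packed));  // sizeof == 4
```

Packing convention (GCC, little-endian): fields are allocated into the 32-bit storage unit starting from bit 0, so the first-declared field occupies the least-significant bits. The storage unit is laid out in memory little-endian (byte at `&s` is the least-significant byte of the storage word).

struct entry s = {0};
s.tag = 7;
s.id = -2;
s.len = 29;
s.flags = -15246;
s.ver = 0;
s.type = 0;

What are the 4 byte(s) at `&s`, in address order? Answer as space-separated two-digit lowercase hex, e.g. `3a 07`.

c7 8e 1c 11

[0+:5] tag=7 & 0x1f = 0x7; word=0x00000007
[5+:2] id=-2 & 0x3 = 0x2; word=0x00000047
[7+:7] len=29 & 0x7f = 0x1d; word=0x00000ec7
[14+:15] flags=-15246 & 0x7fff = 0x4472; word=0x111c8ec7
[29+:1] ver=0 & 0x1 = 0x0; word=0x111c8ec7
[30+:2] type=0 & 0x3 = 0x0; word=0x111c8ec7
word = 0x111c8ec7 → little-endian bytes:
  [0]=0xc7  [1]=0x8e  [2]=0x1c  [3]=0x11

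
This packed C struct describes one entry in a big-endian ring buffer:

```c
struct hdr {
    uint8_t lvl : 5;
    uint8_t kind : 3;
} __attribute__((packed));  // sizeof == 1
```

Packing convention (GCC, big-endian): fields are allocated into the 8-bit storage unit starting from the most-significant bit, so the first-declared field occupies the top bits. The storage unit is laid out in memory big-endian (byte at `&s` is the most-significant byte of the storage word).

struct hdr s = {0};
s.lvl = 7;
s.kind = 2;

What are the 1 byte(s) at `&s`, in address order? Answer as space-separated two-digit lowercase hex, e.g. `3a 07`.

[3+:5] lvl=7 & 0x1f = 0x7; word=0x38
[0+:3] kind=2 & 0x7 = 0x2; word=0x3a
word = 0x3a → big-endian bytes:
  [0]=0x3a

3a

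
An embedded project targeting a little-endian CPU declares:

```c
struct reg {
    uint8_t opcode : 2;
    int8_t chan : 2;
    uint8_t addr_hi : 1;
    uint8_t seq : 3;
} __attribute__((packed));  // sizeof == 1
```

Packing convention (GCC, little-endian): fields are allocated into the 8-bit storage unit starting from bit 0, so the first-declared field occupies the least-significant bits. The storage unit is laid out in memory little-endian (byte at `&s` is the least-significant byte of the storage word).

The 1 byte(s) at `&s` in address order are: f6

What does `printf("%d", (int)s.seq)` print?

7

[0]=0xf6 (little-endian) → word 0xf6
opcode:2 @ bit 0 → (0xf6>>0)&0x3 = 0x2
chan:2 @ bit 2 → (0xf6>>2)&0x3 = 0x1
addr_hi:1 @ bit 4 → (0xf6>>4)&0x1 = 0x1
seq:3 @ bit 5 → (0xf6>>5)&0x7 = 0x7  ←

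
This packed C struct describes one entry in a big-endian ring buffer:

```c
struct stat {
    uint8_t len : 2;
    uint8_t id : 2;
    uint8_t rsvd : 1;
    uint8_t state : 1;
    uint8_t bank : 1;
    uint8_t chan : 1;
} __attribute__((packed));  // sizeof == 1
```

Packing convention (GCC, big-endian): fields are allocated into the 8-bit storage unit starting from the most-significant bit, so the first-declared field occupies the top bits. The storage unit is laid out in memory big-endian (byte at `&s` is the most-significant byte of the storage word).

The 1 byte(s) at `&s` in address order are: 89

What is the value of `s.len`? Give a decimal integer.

2

[0]=0x89 (big-endian) → word 0x89
len:2 @ bit 6 → (0x89>>6)&0x3 = 0x2  ←
id:2 @ bit 4 → (0x89>>4)&0x3 = 0x0
rsvd:1 @ bit 3 → (0x89>>3)&0x1 = 0x1
state:1 @ bit 2 → (0x89>>2)&0x1 = 0x0
bank:1 @ bit 1 → (0x89>>1)&0x1 = 0x0
chan:1 @ bit 0 → (0x89>>0)&0x1 = 0x1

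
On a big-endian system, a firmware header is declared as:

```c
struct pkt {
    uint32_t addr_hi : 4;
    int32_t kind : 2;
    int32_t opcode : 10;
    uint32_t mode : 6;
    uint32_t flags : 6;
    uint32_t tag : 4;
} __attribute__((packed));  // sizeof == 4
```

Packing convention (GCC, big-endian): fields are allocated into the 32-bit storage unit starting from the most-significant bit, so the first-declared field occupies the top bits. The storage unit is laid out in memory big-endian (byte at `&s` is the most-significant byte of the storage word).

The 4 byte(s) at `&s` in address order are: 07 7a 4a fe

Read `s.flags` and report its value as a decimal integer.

[0]=0x07 [1]=0x7a [2]=0x4a [3]=0xfe (big-endian) → word 0x077a4afe
addr_hi [28+:4] = (word>>28) & 0xf = 0
kind [26+:2] = (word>>26) & 0x3 = 1
opcode [16+:10] = (word>>16) & 0x3ff = 890
mode [10+:6] = (word>>10) & 0x3f = 18
flags [4+:6] = (word>>4) & 0x3f = 47  ←
tag [0+:4] = (word>>0) & 0xf = 14

47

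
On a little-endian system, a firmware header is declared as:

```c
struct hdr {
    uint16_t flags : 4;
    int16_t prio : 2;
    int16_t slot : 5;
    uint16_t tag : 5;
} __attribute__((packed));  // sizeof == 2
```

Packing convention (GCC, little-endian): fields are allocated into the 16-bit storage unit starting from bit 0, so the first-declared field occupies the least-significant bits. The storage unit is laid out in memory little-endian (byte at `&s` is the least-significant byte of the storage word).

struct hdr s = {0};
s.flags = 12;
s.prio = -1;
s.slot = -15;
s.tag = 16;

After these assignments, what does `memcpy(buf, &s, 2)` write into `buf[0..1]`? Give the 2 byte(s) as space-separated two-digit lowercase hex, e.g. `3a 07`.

7c 84

flags:4 = 12 → 0xc << 0 → word 0x000c
prio:2 = -1 → 0x3 << 4 → word 0x003c
slot:5 = -15 → 0x11 << 6 → word 0x047c
tag:5 = 16 → 0x10 << 11 → word 0x847c
word = 0x847c → little-endian bytes:
  [0]=0x7c  [1]=0x84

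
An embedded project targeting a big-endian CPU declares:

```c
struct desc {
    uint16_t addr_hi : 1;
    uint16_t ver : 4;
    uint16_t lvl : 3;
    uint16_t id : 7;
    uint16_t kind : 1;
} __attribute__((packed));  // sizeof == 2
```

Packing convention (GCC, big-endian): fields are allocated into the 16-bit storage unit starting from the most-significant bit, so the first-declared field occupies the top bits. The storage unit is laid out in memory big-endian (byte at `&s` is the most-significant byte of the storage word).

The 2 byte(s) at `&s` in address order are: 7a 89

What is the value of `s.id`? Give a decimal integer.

[0]=0x7a [1]=0x89 (big-endian) → word 0x7a89
addr_hi:1 @ bit 15 → (0x7a89>>15)&0x1 = 0x0
ver:4 @ bit 11 → (0x7a89>>11)&0xf = 0xf
lvl:3 @ bit 8 → (0x7a89>>8)&0x7 = 0x2
id:7 @ bit 1 → (0x7a89>>1)&0x7f = 0x44  ←
kind:1 @ bit 0 → (0x7a89>>0)&0x1 = 0x1

68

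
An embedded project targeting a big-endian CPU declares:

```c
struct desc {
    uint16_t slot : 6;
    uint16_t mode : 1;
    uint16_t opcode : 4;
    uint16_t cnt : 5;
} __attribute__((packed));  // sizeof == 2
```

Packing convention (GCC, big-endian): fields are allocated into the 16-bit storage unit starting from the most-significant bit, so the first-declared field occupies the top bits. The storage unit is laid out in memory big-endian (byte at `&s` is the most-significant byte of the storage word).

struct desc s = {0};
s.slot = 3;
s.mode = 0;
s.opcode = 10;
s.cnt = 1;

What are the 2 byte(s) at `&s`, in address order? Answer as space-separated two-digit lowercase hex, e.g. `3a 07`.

slot:6 = 3 → 0x3 << 10 → word 0x0c00
mode:1 = 0 → 0x0 << 9 → word 0x0c00
opcode:4 = 10 → 0xa << 5 → word 0x0d40
cnt:5 = 1 → 0x1 << 0 → word 0x0d41
word = 0x0d41 → big-endian bytes:
  [0]=0x0d  [1]=0x41

0d 41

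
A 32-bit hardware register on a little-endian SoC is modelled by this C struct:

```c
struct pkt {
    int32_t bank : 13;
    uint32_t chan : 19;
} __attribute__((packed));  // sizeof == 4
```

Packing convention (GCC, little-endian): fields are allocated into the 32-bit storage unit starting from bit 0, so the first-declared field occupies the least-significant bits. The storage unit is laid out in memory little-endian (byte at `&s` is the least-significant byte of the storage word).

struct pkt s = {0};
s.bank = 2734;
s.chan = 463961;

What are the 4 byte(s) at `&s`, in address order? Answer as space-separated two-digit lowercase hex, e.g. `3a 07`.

ae 2a 8b e2

[0+:13] bank=2734 & 0x1fff = 0xaae; word=0x00000aae
[13+:19] chan=463961 & 0x7ffff = 0x71459; word=0xe28b2aae
word = 0xe28b2aae → little-endian bytes:
  [0]=0xae  [1]=0x2a  [2]=0x8b  [3]=0xe2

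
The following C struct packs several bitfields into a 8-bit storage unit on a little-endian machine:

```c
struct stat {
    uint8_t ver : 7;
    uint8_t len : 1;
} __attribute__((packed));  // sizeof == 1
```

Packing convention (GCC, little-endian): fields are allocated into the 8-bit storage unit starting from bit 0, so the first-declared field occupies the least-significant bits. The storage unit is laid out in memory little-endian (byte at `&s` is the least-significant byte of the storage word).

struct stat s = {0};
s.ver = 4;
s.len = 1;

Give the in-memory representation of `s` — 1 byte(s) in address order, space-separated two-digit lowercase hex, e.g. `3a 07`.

84

ver:7 = 4 → 0x4 << 0 → word 0x04
len:1 = 1 → 0x1 << 7 → word 0x84
word = 0x84 → little-endian bytes:
  [0]=0x84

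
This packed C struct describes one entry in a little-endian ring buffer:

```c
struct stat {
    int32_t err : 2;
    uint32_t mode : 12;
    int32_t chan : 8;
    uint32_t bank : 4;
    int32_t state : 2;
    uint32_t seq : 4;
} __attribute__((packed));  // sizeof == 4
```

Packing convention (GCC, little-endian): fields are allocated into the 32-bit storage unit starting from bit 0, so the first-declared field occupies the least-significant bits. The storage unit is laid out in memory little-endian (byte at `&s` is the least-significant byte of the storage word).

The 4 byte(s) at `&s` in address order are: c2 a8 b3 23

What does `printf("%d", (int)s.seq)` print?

2

[0]=0xc2 [1]=0xa8 [2]=0xb3 [3]=0x23 (little-endian) → word 0x23b3a8c2
err:2 @ bit 0 → (0x23b3a8c2>>0)&0x3 = 0x2
mode:12 @ bit 2 → (0x23b3a8c2>>2)&0xfff = 0xa30
chan:8 @ bit 14 → (0x23b3a8c2>>14)&0xff = 0xce
bank:4 @ bit 22 → (0x23b3a8c2>>22)&0xf = 0xe
state:2 @ bit 26 → (0x23b3a8c2>>26)&0x3 = 0x0
seq:4 @ bit 28 → (0x23b3a8c2>>28)&0xf = 0x2  ←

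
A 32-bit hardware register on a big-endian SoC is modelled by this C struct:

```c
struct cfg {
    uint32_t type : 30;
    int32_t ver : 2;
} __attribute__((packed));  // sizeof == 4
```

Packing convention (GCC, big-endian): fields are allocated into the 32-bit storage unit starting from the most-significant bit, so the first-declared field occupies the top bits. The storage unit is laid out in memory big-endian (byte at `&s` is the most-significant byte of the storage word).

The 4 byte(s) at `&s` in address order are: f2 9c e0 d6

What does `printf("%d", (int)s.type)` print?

1017591861

[0]=0xf2 [1]=0x9c [2]=0xe0 [3]=0xd6 (big-endian) → word 0xf29ce0d6
type:30 @ bit 2 → (0xf29ce0d6>>2)&0x3fffffff = 0x3ca73835  ←
ver:2 @ bit 0 → (0xf29ce0d6>>0)&0x3 = 0x2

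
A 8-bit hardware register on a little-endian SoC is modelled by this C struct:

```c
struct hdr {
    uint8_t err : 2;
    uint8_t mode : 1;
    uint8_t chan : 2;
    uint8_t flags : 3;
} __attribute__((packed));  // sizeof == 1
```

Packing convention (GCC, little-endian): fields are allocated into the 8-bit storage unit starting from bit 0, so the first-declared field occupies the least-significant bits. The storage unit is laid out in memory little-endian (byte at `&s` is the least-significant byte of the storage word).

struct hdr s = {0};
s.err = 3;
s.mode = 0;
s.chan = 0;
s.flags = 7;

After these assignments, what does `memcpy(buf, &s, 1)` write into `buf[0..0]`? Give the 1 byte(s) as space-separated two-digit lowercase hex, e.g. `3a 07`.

[0+:2] err=3 & 0x3 = 0x3; word=0x03
[2+:1] mode=0 & 0x1 = 0x0; word=0x03
[3+:2] chan=0 & 0x3 = 0x0; word=0x03
[5+:3] flags=7 & 0x7 = 0x7; word=0xe3
word = 0xe3 → little-endian bytes:
  [0]=0xe3

e3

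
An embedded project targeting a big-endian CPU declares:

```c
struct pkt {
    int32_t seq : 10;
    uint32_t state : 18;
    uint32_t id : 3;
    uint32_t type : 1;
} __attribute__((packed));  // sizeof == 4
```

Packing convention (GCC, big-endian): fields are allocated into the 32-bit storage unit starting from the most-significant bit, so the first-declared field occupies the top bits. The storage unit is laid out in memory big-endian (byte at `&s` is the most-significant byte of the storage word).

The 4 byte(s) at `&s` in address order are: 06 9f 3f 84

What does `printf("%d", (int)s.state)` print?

127992

[0]=0x06 [1]=0x9f [2]=0x3f [3]=0x84 (big-endian) → word 0x069f3f84
seq [22+:10] = (word>>22) & 0x3ff = 26
state [4+:18] = (word>>4) & 0x3ffff = 127992  ←
id [1+:3] = (word>>1) & 0x7 = 2
type [0+:1] = (word>>0) & 0x1 = 0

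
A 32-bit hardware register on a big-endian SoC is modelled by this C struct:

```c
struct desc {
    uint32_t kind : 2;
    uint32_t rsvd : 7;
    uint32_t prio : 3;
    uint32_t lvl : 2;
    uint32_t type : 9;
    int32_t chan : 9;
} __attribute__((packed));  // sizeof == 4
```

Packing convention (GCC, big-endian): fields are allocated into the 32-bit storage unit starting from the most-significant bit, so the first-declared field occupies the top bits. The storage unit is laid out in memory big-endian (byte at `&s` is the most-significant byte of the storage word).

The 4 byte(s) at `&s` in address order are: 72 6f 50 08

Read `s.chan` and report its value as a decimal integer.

[0]=0x72 [1]=0x6f [2]=0x50 [3]=0x08 (big-endian) → word 0x726f5008
kind:2 @ bit 30 → (0x726f5008>>30)&0x3 = 0x1
rsvd:7 @ bit 23 → (0x726f5008>>23)&0x7f = 0x64
prio:3 @ bit 20 → (0x726f5008>>20)&0x7 = 0x6
lvl:2 @ bit 18 → (0x726f5008>>18)&0x3 = 0x3
type:9 @ bit 9 → (0x726f5008>>9)&0x1ff = 0x1a8
chan:9 @ bit 0 → (0x726f5008>>0)&0x1ff = 0x8  ←
chan signed 9b, MSB=0: value = 8

8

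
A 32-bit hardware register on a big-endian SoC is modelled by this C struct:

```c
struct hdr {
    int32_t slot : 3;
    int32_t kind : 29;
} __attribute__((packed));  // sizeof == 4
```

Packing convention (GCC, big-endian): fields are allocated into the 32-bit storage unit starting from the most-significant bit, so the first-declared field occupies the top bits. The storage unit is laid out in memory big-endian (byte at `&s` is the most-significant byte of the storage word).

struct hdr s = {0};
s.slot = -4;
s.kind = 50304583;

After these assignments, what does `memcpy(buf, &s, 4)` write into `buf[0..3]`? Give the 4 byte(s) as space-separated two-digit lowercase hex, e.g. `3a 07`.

[29+:3] slot=-4 & 0x7 = 0x4; word=0x80000000
[0+:29] kind=50304583 & 0x1fffffff = 0x2ff9647; word=0x82ff9647
word = 0x82ff9647 → big-endian bytes:
  [0]=0x82  [1]=0xff  [2]=0x96  [3]=0x47

82 ff 96 47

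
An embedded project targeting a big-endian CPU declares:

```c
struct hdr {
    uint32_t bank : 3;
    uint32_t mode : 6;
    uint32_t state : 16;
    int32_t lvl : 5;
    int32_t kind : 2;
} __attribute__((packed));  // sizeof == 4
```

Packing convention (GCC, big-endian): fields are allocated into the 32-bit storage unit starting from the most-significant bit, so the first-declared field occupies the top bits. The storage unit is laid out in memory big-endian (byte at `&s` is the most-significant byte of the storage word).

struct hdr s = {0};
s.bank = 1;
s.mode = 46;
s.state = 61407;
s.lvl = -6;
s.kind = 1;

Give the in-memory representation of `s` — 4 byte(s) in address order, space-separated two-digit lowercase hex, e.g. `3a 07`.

37 77 ef e9

bank:3 = 1 → 0x1 << 29 → word 0x20000000
mode:6 = 46 → 0x2e << 23 → word 0x37000000
state:16 = 61407 → 0xefdf << 7 → word 0x3777ef80
lvl:5 = -6 → 0x1a << 2 → word 0x3777efe8
kind:2 = 1 → 0x1 << 0 → word 0x3777efe9
word = 0x3777efe9 → big-endian bytes:
  [0]=0x37  [1]=0x77  [2]=0xef  [3]=0xe9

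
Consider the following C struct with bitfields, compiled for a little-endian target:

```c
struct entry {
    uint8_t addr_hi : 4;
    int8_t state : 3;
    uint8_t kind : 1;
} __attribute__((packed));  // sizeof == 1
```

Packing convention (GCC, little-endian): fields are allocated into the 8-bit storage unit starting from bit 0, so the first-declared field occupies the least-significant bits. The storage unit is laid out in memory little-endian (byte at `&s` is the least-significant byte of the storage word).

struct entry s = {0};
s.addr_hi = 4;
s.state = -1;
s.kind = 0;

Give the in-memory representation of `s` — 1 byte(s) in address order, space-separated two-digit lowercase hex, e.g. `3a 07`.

addr_hi:4 = 4 → 0x4 << 0 → word 0x04
state:3 = -1 → 0x7 << 4 → word 0x74
kind:1 = 0 → 0x0 << 7 → word 0x74
word = 0x74 → little-endian bytes:
  [0]=0x74

74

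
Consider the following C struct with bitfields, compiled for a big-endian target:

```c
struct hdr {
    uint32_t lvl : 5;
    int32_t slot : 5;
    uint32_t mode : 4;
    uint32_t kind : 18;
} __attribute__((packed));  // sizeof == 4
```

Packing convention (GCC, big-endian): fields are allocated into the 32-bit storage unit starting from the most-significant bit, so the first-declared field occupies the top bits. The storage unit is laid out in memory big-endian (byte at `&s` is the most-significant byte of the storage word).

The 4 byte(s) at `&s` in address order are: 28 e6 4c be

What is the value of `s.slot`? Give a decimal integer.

[0]=0x28 [1]=0xe6 [2]=0x4c [3]=0xbe (big-endian) → word 0x28e64cbe
lvl [27+:5] = (word>>27) & 0x1f = 5
slot [22+:5] = (word>>22) & 0x1f = 3  ←
mode [18+:4] = (word>>18) & 0xf = 9
kind [0+:18] = (word>>0) & 0x3ffff = 150718
slot signed 5b, MSB=0: value = 3

3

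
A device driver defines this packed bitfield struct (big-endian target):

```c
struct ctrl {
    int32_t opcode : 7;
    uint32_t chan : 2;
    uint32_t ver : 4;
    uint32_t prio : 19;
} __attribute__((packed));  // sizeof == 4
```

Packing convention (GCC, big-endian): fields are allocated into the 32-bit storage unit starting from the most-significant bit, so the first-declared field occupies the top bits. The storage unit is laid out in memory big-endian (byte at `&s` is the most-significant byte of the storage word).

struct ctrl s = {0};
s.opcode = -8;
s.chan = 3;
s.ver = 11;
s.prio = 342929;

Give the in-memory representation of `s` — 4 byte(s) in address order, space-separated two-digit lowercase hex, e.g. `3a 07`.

f1 dd 3b 91

opcode:7 = -8 → 0x78 << 25 → word 0xf0000000
chan:2 = 3 → 0x3 << 23 → word 0xf1800000
ver:4 = 11 → 0xb << 19 → word 0xf1d80000
prio:19 = 342929 → 0x53b91 << 0 → word 0xf1dd3b91
word = 0xf1dd3b91 → big-endian bytes:
  [0]=0xf1  [1]=0xdd  [2]=0x3b  [3]=0x91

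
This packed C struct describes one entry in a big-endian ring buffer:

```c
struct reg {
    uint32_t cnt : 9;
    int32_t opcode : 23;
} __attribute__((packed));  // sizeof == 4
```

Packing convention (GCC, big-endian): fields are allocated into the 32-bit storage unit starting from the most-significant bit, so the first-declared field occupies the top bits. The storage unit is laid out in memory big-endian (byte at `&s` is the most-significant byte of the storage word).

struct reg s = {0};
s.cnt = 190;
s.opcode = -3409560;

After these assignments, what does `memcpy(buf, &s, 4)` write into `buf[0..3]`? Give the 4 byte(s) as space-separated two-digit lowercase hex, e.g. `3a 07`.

5f 4b f9 68

cnt (9b) val=190 bits=0xbe at bit 23: 0x5f000000
opcode (23b) val=-3409560 bits=0x4bf968 at bit 0: 0x5f4bf968
word = 0x5f4bf968 → big-endian bytes:
  [0]=0x5f  [1]=0x4b  [2]=0xf9  [3]=0x68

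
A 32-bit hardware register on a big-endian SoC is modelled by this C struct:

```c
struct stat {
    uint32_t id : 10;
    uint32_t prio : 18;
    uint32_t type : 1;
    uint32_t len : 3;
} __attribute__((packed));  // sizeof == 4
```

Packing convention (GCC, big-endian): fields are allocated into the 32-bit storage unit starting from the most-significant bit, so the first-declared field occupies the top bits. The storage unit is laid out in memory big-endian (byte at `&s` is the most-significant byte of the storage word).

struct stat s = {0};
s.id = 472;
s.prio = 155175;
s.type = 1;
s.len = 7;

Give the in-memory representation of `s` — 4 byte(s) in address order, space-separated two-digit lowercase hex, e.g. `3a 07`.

id (10b) val=472 bits=0x1d8 at bit 22: 0x76000000
prio (18b) val=155175 bits=0x25e27 at bit 4: 0x7625e270
type (1b) val=1 bits=0x1 at bit 3: 0x7625e278
len (3b) val=7 bits=0x7 at bit 0: 0x7625e27f
word = 0x7625e27f → big-endian bytes:
  [0]=0x76  [1]=0x25  [2]=0xe2  [3]=0x7f

76 25 e2 7f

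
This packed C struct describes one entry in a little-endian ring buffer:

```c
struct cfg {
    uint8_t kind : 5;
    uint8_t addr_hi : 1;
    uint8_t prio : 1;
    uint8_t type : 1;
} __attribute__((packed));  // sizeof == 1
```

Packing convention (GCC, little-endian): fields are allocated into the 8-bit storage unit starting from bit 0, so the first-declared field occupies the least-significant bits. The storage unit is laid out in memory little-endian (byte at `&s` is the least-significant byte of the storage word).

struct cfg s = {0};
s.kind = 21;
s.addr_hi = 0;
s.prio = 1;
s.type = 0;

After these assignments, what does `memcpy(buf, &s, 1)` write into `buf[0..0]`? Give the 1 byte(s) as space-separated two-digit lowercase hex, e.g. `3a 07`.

55

kind:5 = 21 → 0x15 << 0 → word 0x15
addr_hi:1 = 0 → 0x0 << 5 → word 0x15
prio:1 = 1 → 0x1 << 6 → word 0x55
type:1 = 0 → 0x0 << 7 → word 0x55
word = 0x55 → little-endian bytes:
  [0]=0x55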